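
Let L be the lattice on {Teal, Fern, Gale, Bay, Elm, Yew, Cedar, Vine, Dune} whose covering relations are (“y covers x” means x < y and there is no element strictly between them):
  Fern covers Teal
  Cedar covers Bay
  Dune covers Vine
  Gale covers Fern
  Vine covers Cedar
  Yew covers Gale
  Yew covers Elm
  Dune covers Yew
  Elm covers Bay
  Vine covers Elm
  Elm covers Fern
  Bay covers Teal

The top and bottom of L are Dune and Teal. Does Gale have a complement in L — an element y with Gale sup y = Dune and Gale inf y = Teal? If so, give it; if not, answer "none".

Cedar

Need y with Gale ∨ y = Dune and Gale ∧ y = Teal.
Checking each element gives: Cedar.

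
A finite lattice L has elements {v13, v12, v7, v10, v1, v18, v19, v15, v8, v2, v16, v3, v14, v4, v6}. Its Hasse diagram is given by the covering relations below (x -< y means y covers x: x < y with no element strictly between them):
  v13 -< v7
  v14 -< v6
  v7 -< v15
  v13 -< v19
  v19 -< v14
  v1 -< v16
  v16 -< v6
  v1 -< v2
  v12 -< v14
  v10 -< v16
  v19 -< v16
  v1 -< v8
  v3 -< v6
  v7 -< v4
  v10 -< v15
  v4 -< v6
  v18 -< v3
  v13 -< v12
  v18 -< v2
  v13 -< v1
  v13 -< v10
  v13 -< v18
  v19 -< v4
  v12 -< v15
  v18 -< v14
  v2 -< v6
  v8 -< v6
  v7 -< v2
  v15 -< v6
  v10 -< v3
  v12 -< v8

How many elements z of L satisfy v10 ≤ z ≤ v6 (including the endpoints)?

5

The interval [v10, v6] = {v10, v15, v16, v3, v6}, which has 5 elements.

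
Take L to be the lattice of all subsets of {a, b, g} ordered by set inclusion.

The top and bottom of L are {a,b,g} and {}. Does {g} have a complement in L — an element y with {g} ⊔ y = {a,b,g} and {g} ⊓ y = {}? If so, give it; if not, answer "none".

{a,b}

Need y with {g} ∨ y = {a,b,g} and {g} ∧ y = {}.
Checking each element gives: {a,b}.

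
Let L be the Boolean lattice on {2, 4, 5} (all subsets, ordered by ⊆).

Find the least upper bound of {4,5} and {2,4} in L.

{2,4,5}

Under ⊆, join is union: {4,5} ∪ {2,4} = {2,4,5}.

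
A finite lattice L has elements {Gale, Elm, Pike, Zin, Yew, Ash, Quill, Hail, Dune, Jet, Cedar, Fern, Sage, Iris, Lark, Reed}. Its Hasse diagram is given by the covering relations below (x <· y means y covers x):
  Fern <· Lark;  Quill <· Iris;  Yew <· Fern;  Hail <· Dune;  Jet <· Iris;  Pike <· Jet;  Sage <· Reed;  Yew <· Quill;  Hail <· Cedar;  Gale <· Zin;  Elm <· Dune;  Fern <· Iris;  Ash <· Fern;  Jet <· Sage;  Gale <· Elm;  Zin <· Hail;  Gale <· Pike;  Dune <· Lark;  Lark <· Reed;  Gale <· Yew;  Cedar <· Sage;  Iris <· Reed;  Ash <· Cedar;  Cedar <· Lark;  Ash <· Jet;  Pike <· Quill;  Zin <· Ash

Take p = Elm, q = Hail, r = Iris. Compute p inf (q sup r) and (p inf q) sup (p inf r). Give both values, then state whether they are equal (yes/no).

q sup r = Reed, so p inf (q sup r) = Elm inf Reed = Elm.
p inf q = Gale and p inf r = Gale, so (p inf q) sup (p inf r) = Gale sup Gale = Gale.
Equal: no.

Elm; Gale; no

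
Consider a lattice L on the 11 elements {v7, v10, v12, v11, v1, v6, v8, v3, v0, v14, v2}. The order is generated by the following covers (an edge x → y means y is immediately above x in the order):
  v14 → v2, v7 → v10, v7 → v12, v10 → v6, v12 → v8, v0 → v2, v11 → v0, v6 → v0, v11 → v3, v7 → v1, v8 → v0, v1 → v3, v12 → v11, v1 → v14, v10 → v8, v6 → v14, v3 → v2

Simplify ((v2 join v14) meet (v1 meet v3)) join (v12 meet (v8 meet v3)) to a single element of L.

v3

v2 ∨ v14 = v2
v1 ∧ v3 = v1
v2 ∧ v1 = v1
v8 ∧ v3 = v12
v12 ∧ v12 = v12
v1 ∨ v12 = v3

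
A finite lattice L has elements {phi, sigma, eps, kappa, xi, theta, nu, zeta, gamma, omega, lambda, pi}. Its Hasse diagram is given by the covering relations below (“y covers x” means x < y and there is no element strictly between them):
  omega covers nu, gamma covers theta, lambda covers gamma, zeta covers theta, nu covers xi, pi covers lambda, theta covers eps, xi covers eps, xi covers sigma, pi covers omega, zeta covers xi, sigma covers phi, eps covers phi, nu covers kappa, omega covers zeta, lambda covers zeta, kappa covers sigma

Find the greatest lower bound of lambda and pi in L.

lambda

Common lower bounds of {lambda, pi}: eps, gamma, lambda, phi, sigma, theta, xi, zeta.
The greatest among these is lambda.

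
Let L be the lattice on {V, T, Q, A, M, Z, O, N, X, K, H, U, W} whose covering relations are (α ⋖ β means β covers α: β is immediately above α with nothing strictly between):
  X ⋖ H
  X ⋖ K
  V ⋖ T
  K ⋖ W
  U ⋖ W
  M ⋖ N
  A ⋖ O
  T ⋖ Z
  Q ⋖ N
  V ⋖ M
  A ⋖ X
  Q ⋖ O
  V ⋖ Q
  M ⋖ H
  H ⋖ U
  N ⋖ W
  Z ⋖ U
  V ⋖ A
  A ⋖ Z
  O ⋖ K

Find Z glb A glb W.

A

Common lower bounds of {Z, A, W}: A, V.
The greatest among these is A.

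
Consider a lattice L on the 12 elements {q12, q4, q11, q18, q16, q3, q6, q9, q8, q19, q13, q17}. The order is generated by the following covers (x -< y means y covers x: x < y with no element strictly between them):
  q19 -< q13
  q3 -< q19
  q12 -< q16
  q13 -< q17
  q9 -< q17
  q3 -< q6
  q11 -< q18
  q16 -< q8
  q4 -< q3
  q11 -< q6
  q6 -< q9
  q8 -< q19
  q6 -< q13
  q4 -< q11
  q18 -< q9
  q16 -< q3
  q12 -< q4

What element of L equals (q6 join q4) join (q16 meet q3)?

q6

q6 ∨ q4 = q6
q16 ∧ q3 = q16
q6 ∨ q16 = q6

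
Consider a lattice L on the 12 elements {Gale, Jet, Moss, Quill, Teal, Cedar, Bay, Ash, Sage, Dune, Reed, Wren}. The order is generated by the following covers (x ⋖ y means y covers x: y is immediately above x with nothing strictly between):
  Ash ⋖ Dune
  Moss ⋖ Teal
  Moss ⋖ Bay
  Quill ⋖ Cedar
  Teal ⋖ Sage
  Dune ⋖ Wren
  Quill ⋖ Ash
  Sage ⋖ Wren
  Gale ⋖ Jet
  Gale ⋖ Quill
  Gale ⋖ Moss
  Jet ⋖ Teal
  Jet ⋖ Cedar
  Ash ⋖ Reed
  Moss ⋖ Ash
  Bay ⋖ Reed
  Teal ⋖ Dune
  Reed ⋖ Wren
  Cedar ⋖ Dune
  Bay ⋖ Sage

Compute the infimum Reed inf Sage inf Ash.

Moss

Common lower bounds of {Reed, Sage, Ash}: Gale, Moss.
The greatest among these is Moss.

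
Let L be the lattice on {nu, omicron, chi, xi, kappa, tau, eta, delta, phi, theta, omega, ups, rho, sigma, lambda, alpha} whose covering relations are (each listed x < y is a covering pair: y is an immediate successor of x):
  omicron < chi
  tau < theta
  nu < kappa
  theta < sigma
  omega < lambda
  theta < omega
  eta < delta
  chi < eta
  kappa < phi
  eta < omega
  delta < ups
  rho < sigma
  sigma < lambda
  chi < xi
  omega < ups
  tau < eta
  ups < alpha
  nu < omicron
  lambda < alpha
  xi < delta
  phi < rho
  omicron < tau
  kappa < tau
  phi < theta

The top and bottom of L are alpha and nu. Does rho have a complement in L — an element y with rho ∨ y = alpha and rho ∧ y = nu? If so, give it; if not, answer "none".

Need y with rho ∨ y = alpha and rho ∧ y = nu.
Checking each element gives: xi.

xi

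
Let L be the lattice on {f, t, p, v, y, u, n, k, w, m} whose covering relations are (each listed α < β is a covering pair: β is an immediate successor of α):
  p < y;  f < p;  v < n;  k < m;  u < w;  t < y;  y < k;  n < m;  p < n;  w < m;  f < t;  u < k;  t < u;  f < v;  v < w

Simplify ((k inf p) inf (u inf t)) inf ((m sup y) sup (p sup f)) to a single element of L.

f

k ∧ p = p
u ∧ t = t
p ∧ t = f
m ∨ y = m
p ∨ f = p
m ∨ p = m
f ∧ m = f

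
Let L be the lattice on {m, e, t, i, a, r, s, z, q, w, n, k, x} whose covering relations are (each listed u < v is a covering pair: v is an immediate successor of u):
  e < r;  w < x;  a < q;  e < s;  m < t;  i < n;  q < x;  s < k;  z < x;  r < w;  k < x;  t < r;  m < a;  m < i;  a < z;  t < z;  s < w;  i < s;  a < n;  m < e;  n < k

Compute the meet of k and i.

i

Common lower bounds of {k, i}: i, m.
The greatest among these is i.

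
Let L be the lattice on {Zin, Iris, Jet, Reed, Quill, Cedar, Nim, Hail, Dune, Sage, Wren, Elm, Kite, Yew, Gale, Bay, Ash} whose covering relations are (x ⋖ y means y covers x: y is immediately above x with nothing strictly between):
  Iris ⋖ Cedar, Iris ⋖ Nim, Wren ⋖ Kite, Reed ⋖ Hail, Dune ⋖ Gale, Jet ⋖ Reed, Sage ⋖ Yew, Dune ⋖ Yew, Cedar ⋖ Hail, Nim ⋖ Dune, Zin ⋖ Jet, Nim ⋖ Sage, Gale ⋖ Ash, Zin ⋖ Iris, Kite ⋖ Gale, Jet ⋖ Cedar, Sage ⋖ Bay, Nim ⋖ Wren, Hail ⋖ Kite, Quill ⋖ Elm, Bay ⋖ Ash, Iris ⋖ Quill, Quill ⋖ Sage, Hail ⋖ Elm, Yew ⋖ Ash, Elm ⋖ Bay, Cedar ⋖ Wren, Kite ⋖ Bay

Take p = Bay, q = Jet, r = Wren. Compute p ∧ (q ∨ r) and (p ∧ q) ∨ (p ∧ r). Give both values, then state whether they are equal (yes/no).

Wren; Wren; yes

q ∨ r = Wren, so p ∧ (q ∨ r) = Bay ∧ Wren = Wren.
p ∧ q = Jet and p ∧ r = Wren, so (p ∧ q) ∨ (p ∧ r) = Jet ∨ Wren = Wren.
Equal: yes.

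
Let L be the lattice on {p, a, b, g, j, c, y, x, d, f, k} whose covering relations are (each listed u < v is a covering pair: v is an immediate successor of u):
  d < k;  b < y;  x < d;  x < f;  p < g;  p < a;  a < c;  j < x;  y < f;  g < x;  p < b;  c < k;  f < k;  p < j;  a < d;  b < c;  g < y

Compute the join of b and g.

Common upper bounds of {b, g}: f, k, y.
The least among these is y.

y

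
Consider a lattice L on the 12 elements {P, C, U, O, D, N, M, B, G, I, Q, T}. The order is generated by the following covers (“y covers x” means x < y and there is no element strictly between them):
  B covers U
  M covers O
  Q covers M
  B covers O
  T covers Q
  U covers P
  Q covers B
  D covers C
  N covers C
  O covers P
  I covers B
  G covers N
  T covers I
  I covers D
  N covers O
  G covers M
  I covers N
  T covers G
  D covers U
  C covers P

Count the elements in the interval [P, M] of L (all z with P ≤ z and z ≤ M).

3

The interval [P, M] = {M, O, P}, which has 3 elements.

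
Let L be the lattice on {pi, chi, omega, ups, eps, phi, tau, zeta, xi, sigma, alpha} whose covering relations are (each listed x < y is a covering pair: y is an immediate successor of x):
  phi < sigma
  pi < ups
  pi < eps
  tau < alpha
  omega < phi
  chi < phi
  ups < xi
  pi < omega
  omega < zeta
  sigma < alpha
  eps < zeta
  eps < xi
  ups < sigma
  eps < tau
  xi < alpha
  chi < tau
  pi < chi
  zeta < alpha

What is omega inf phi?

Common lower bounds of {omega, phi}: omega, pi.
The greatest among these is omega.

omega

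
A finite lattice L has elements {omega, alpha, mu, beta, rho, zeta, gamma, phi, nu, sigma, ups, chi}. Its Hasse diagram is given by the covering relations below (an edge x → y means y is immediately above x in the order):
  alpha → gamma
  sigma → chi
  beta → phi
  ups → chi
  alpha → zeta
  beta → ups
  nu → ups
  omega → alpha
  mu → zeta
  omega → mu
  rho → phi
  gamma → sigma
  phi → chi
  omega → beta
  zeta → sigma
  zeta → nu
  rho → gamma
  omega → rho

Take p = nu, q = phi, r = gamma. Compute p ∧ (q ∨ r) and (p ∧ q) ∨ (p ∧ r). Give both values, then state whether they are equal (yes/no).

nu; alpha; no

q ∨ r = chi, so p ∧ (q ∨ r) = nu ∧ chi = nu.
p ∧ q = omega and p ∧ r = alpha, so (p ∧ q) ∨ (p ∧ r) = omega ∨ alpha = alpha.
Equal: no.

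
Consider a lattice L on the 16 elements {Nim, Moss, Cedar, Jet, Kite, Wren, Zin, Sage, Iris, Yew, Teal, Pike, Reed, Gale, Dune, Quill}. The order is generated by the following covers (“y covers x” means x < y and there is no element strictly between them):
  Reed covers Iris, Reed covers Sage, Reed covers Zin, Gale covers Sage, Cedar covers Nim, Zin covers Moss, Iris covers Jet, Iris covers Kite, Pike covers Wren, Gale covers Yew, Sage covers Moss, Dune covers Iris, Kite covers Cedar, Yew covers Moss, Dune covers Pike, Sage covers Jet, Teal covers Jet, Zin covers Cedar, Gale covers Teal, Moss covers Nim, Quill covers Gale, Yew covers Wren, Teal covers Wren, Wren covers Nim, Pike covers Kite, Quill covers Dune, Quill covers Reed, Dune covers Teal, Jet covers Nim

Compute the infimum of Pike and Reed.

Common lower bounds of {Pike, Reed}: Cedar, Kite, Nim.
The greatest among these is Kite.

Kite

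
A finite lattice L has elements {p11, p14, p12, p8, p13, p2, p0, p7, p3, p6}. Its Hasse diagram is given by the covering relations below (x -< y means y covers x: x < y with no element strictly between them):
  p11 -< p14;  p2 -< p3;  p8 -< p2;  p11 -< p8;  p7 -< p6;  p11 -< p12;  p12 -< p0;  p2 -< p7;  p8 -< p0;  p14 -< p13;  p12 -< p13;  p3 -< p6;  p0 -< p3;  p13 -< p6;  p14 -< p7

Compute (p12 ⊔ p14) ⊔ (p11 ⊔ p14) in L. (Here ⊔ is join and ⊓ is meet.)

p13

p12 ∨ p14 = p13
p11 ∨ p14 = p14
p13 ∨ p14 = p13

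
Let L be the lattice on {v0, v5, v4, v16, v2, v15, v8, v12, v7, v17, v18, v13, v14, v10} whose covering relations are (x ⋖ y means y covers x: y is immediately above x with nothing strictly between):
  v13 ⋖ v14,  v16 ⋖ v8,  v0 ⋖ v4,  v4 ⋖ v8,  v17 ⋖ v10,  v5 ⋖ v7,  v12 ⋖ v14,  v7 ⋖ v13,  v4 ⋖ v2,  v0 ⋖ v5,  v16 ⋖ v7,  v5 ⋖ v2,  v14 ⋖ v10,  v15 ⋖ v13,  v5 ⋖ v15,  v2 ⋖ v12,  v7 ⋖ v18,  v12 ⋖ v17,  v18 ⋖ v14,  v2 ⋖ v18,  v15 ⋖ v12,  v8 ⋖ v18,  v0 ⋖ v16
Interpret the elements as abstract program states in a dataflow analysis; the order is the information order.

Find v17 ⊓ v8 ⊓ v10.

v4

Common lower bounds of {v17, v8, v10}: v0, v4.
The greatest among these is v4.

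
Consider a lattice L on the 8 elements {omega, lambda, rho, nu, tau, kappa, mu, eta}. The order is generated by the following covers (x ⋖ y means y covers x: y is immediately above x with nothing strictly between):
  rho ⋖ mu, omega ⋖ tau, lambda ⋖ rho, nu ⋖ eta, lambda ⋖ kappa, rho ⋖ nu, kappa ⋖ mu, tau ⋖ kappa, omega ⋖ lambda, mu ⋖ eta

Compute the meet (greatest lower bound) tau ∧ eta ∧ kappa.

tau

Common lower bounds of {tau, eta, kappa}: omega, tau.
The greatest among these is tau.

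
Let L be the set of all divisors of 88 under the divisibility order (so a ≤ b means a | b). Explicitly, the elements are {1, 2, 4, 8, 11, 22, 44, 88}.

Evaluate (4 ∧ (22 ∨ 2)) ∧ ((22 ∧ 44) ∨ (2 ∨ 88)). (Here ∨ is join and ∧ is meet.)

22 ∨ 2 = 22
4 ∧ 22 = 2
22 ∧ 44 = 22
2 ∨ 88 = 88
22 ∨ 88 = 88
2 ∧ 88 = 2

2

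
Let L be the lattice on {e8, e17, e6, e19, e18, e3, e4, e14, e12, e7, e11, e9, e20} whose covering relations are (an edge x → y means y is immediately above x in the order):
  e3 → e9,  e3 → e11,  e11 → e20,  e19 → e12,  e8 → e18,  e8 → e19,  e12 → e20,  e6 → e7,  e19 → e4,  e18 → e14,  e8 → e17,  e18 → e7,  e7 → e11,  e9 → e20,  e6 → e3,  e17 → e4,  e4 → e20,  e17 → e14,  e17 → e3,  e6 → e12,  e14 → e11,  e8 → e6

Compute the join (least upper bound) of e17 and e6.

Common upper bounds of {e17, e6}: e11, e20, e3, e9.
The least among these is e3.

e3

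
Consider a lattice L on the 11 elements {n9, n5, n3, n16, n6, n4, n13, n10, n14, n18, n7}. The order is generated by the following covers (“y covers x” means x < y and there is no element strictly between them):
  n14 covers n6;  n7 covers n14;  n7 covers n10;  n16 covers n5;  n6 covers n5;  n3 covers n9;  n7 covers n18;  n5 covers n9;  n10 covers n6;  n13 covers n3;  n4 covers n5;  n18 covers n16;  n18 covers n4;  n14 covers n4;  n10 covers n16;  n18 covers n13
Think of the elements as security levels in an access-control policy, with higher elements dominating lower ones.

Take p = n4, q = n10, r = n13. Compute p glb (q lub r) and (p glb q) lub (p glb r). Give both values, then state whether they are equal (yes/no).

q lub r = n7, so p glb (q lub r) = n4 glb n7 = n4.
p glb q = n5 and p glb r = n9, so (p glb q) lub (p glb r) = n5 lub n9 = n5.
Equal: no.

n4; n5; no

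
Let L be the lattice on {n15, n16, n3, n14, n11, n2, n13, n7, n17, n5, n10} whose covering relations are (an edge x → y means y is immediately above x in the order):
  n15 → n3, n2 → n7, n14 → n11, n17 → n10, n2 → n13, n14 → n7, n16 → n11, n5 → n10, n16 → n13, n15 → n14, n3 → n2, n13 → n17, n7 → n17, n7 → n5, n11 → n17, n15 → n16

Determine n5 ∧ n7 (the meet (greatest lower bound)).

Common lower bounds of {n5, n7}: n14, n15, n2, n3, n7.
The greatest among these is n7.

n7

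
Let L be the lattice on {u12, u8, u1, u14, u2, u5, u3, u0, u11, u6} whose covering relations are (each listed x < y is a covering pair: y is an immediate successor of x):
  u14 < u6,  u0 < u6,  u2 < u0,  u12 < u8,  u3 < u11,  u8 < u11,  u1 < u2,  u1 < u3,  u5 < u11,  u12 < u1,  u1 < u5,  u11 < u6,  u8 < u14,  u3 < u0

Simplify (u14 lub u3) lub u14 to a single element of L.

u6

u14 ∨ u3 = u6
u6 ∨ u14 = u6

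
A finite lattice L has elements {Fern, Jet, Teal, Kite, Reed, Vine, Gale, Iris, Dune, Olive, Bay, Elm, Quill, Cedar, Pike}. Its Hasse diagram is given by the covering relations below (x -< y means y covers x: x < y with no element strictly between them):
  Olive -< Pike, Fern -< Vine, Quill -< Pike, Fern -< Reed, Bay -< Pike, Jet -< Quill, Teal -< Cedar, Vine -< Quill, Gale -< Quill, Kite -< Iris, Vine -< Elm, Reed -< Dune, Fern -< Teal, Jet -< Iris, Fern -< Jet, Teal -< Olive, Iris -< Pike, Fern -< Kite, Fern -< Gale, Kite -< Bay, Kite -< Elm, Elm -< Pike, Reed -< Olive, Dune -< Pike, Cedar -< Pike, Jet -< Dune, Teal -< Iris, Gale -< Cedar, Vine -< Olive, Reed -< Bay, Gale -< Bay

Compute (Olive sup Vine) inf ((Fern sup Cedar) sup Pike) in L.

Olive ∨ Vine = Olive
Fern ∨ Cedar = Cedar
Cedar ∨ Pike = Pike
Olive ∧ Pike = Olive

Olive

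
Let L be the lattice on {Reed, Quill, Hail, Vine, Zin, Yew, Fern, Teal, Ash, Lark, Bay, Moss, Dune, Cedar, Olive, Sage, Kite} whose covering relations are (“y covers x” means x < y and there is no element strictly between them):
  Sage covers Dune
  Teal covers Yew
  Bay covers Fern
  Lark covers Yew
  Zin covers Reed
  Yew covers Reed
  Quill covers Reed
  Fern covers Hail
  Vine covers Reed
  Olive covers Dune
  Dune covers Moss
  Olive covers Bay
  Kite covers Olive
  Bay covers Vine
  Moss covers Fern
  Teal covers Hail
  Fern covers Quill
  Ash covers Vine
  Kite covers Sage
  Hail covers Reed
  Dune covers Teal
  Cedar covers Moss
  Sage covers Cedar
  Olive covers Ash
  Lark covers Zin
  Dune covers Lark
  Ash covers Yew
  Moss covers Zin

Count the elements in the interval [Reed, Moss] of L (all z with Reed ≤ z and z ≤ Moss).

6

The interval [Reed, Moss] = {Fern, Hail, Moss, Quill, Reed, Zin}, which has 6 elements.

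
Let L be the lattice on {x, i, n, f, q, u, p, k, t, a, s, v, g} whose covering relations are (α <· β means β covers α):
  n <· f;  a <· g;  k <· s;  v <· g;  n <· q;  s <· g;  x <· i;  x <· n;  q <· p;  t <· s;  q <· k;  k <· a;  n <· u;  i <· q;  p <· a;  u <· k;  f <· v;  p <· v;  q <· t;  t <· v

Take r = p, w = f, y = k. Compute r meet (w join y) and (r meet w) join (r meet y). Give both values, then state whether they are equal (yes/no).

w join y = g, so r meet (w join y) = p meet g = p.
r meet w = n and r meet y = q, so (r meet w) join (r meet y) = n join q = q.
Equal: no.

p; q; no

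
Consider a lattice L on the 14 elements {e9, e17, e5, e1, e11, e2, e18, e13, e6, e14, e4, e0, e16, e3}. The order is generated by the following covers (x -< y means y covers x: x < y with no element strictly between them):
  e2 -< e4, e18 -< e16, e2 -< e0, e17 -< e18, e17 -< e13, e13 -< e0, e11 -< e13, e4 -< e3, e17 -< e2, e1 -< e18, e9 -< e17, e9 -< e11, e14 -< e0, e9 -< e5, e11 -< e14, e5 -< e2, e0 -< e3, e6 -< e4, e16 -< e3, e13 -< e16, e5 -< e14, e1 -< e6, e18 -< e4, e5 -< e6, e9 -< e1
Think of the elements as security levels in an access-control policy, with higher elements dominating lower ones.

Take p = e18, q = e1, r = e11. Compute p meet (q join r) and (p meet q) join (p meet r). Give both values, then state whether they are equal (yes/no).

q join r = e16, so p meet (q join r) = e18 meet e16 = e18.
p meet q = e1 and p meet r = e9, so (p meet q) join (p meet r) = e1 join e9 = e1.
Equal: no.

e18; e1; no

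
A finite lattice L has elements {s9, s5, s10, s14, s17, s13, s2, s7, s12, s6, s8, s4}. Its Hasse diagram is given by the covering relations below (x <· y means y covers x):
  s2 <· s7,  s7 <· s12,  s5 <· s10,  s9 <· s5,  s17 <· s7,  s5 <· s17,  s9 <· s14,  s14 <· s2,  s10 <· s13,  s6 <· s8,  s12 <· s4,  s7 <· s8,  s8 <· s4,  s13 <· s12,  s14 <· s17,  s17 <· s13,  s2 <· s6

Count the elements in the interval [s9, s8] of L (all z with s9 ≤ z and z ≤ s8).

8

The interval [s9, s8] = {s14, s17, s2, s5, s6, s7, s8, s9}, which has 8 elements.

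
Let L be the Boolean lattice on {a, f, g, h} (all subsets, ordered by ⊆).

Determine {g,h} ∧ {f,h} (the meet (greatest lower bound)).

Under ⊆, meet is intersection: {g,h} ∩ {f,h} = {h}.

{h}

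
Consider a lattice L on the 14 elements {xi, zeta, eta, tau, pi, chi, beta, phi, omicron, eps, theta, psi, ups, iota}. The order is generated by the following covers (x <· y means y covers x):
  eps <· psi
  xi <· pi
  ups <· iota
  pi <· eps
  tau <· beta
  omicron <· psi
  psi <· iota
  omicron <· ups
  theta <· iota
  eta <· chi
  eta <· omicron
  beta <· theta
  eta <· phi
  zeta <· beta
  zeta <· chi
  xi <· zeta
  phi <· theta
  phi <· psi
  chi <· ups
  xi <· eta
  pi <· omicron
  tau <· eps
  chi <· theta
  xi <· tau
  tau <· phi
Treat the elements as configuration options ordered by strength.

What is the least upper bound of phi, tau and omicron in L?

psi

Common upper bounds of {phi, tau, omicron}: iota, psi.
The least among these is psi.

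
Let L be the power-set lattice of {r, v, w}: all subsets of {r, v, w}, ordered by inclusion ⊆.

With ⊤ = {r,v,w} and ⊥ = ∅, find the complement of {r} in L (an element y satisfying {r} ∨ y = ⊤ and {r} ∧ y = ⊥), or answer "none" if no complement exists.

Need y with {r} ∨ y = {r,v,w} and {r} ∧ y = ∅.
Checking each element gives: {v,w}.

{v,w}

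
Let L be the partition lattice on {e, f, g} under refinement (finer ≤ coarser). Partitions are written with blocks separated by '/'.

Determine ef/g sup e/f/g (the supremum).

The join of ef/g and e/f/g merges any blocks that overlap across the partitions, giving ef/g.

ef/g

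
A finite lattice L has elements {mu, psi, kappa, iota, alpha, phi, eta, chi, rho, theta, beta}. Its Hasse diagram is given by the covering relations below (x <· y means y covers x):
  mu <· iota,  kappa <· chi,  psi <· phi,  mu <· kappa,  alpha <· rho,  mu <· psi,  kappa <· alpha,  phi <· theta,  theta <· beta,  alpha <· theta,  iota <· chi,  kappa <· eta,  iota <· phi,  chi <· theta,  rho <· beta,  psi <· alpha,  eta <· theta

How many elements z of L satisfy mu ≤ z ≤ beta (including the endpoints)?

11

The interval [mu, beta] = {alpha, beta, chi, eta, iota, kappa, mu, phi, psi, rho, theta}, which has 11 elements.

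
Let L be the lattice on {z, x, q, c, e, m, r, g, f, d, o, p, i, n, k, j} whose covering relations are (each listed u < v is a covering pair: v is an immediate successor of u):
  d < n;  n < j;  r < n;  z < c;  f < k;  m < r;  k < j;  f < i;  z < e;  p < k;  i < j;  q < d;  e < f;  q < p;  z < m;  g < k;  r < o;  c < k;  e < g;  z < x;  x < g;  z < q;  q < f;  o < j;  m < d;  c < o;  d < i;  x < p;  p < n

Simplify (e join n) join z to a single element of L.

e ∨ n = j
j ∨ z = j

j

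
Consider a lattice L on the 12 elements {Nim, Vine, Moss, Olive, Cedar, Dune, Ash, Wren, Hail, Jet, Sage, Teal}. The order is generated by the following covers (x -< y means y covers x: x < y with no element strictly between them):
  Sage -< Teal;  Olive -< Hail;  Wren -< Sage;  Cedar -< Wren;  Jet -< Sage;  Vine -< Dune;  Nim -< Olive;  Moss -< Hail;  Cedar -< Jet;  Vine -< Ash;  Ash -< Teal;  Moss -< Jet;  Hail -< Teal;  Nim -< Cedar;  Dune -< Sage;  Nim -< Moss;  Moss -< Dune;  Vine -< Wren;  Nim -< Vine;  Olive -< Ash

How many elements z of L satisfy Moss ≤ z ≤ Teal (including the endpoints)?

The interval [Moss, Teal] = {Dune, Hail, Jet, Moss, Sage, Teal}, which has 6 elements.

6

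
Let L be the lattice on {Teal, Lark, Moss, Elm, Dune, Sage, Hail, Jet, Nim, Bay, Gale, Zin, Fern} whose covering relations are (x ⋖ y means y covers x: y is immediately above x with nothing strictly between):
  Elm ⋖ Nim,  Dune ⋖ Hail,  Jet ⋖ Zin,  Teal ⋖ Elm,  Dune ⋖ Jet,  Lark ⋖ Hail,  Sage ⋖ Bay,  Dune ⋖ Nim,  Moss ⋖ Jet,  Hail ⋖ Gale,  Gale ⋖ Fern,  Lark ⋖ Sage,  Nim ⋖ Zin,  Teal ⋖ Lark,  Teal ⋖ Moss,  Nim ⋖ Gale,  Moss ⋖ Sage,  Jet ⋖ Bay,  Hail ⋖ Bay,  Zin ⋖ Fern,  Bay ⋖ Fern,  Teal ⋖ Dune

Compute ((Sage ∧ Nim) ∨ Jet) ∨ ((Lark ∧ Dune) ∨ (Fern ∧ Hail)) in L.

Sage ∧ Nim = Teal
Teal ∨ Jet = Jet
Lark ∧ Dune = Teal
Fern ∧ Hail = Hail
Teal ∨ Hail = Hail
Jet ∨ Hail = Bay

Bay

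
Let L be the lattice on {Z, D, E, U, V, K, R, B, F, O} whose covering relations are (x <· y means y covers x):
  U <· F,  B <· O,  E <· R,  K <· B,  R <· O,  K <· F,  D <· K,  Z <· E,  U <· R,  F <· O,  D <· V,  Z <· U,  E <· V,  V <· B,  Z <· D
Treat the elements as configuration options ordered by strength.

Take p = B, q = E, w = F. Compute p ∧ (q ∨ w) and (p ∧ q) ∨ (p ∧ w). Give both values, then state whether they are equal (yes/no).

q ∨ w = O, so p ∧ (q ∨ w) = B ∧ O = B.
p ∧ q = E and p ∧ w = K, so (p ∧ q) ∨ (p ∧ w) = E ∨ K = B.
Equal: yes.

B; B; yes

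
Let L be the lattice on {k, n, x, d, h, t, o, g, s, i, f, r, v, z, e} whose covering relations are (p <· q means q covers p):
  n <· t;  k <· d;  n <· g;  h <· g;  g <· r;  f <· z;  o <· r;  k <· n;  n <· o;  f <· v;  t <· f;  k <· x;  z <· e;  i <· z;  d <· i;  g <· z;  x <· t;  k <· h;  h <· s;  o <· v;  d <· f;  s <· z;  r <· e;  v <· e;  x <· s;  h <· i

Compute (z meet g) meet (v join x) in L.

n

z ∧ g = g
v ∨ x = v
g ∧ v = n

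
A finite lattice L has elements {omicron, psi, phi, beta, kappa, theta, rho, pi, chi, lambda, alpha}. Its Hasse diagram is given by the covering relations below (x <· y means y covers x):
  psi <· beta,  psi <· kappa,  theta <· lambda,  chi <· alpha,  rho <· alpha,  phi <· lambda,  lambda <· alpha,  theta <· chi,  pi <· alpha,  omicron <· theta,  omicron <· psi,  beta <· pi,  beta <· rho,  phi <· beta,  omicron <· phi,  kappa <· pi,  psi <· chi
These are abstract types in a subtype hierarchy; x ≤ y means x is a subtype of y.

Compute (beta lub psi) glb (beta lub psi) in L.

beta ∨ psi = beta
beta ∨ psi = beta
beta ∧ beta = beta

beta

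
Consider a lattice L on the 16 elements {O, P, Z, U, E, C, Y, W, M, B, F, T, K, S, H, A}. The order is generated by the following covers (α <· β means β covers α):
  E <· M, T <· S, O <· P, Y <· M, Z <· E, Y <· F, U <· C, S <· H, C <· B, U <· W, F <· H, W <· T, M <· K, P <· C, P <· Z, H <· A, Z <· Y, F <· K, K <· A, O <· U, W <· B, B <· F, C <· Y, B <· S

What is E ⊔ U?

M

Common upper bounds of {E, U}: A, K, M.
The least among these is M.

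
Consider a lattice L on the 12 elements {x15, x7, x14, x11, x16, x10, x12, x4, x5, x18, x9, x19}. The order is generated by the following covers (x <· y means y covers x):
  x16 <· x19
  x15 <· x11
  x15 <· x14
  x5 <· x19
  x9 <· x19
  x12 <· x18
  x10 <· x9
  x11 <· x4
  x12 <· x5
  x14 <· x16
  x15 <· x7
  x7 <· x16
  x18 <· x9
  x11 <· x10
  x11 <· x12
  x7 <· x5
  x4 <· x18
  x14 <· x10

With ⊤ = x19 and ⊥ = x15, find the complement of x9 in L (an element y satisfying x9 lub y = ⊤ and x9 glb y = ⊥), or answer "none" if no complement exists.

Need y with x9 ∨ y = x19 and x9 ∧ y = x15.
Checking each element gives: x7.

x7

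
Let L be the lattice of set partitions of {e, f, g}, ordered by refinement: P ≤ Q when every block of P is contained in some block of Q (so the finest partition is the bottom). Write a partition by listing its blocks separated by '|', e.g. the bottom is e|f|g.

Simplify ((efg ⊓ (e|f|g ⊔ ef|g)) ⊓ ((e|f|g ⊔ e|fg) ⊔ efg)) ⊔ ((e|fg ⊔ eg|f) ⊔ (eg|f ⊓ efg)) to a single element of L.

efg

e|f|g ∨ ef|g = ef|g
efg ∧ ef|g = ef|g
e|f|g ∨ e|fg = e|fg
e|fg ∨ efg = efg
ef|g ∧ efg = ef|g
e|fg ∨ eg|f = efg
eg|f ∧ efg = eg|f
efg ∨ eg|f = efg
ef|g ∨ efg = efg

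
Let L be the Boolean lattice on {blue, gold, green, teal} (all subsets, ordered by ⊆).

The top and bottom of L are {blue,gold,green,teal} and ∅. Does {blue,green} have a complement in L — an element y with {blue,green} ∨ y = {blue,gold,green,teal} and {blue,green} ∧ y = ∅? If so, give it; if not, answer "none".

Need y with {blue,green} ∨ y = {blue,gold,green,teal} and {blue,green} ∧ y = ∅.
Checking each element gives: {gold,teal}.

{gold,teal}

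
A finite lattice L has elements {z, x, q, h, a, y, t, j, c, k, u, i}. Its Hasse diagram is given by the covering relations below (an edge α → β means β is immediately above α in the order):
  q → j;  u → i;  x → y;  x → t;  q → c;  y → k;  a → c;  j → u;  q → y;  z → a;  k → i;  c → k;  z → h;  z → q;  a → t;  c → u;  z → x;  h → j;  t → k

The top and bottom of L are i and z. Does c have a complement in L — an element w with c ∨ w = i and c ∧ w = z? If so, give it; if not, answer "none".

none

For every candidate w, either c ∨ w ≠ i or c ∧ w ≠ z; no complement exists.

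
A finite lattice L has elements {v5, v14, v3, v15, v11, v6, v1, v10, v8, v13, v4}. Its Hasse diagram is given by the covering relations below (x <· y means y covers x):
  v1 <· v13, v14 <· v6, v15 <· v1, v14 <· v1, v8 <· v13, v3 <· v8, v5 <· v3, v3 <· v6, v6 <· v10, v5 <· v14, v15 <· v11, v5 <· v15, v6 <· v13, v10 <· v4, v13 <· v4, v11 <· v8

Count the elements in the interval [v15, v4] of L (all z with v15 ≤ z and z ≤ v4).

The interval [v15, v4] = {v1, v11, v13, v15, v4, v8}, which has 6 elements.

6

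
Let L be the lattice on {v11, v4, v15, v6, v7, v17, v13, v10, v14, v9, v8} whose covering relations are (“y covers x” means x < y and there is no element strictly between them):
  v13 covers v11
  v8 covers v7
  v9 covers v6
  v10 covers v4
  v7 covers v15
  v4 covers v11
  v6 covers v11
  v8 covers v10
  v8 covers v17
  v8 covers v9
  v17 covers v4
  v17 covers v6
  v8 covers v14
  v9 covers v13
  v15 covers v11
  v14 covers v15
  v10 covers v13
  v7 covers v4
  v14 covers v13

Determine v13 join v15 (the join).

v14

Common upper bounds of {v13, v15}: v14, v8.
The least among these is v14.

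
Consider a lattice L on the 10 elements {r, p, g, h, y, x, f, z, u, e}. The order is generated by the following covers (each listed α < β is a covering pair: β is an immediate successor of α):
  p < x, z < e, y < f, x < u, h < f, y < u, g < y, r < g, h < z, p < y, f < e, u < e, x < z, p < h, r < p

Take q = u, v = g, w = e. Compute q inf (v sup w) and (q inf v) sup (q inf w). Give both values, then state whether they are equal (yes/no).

u; u; yes

v sup w = e, so q inf (v sup w) = u inf e = u.
q inf v = g and q inf w = u, so (q inf v) sup (q inf w) = g sup u = u.
Equal: yes.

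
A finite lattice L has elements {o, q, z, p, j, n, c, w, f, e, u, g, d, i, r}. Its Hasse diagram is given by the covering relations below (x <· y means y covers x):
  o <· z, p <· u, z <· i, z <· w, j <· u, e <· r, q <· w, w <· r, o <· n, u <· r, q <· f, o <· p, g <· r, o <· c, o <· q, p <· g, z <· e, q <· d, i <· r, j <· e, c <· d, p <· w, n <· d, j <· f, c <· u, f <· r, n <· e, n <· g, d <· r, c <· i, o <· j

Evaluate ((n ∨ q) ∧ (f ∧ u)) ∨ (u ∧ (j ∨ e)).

j

n ∨ q = d
f ∧ u = j
d ∧ j = o
j ∨ e = e
u ∧ e = j
o ∨ j = j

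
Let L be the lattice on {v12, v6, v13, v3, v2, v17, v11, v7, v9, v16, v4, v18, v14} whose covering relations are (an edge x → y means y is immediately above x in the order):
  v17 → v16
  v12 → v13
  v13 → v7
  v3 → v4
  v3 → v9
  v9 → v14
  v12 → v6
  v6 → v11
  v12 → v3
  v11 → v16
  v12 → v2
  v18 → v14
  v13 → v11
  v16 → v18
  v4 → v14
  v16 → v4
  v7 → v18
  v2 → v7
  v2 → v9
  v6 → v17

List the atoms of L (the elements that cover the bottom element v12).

v13, v2, v3, v6

The atoms are exactly the elements that cover v12: v13, v2, v3, v6.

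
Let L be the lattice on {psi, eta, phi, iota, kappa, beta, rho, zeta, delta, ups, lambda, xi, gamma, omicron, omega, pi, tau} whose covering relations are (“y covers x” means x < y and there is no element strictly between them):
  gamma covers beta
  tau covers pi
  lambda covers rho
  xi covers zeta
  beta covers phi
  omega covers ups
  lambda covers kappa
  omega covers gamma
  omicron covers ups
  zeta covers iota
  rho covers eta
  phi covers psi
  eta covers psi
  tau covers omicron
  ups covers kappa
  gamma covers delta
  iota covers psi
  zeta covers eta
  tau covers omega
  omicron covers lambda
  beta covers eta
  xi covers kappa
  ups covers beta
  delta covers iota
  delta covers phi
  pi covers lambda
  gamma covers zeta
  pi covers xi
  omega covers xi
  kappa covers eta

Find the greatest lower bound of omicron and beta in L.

beta

Common lower bounds of {omicron, beta}: beta, eta, phi, psi.
The greatest among these is beta.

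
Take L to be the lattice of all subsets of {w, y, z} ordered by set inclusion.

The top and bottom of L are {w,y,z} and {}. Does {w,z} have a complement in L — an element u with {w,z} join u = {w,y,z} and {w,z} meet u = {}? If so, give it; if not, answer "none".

Need u with {w,z} ∨ u = {w,y,z} and {w,z} ∧ u = {}.
Checking each element gives: {y}.

{y}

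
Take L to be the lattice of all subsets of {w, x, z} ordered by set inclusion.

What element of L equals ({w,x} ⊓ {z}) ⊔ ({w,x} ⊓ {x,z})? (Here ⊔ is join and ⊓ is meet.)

{w,x} ∧ {z} = {}
{w,x} ∧ {x,z} = {x}
{} ∨ {x} = {x}

{x}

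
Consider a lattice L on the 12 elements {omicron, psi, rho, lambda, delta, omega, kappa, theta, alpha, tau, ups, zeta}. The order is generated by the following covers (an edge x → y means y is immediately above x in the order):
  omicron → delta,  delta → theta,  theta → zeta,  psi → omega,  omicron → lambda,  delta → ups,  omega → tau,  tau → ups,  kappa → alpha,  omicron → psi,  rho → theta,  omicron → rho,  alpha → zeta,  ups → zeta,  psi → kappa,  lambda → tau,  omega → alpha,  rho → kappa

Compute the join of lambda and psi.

tau

Common upper bounds of {lambda, psi}: tau, ups, zeta.
The least among these is tau.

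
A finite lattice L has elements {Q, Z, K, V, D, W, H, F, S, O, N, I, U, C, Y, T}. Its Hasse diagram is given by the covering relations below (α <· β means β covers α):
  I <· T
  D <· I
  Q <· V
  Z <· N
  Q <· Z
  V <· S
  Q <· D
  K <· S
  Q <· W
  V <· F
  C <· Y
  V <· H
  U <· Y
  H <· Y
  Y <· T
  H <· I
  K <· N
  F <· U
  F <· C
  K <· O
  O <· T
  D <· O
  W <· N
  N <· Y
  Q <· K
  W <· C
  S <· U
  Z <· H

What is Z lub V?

H

Common upper bounds of {Z, V}: H, I, T, Y.
The least among these is H.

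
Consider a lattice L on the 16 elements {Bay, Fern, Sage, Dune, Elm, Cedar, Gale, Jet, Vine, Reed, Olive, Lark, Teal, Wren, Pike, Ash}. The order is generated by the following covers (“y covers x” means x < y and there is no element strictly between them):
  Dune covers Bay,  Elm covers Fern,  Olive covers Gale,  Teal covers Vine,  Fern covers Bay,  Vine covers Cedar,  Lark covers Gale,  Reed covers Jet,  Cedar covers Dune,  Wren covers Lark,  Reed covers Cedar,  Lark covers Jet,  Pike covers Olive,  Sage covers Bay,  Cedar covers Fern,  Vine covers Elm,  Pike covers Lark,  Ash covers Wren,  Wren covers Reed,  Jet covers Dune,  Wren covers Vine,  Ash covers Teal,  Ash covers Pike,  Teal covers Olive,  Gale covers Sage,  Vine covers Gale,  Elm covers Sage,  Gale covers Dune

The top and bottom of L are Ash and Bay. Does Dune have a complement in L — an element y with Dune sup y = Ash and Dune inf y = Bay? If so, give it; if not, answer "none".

none

For every candidate y, either Dune ∨ y ≠ Ash or Dune ∧ y ≠ Bay; no complement exists.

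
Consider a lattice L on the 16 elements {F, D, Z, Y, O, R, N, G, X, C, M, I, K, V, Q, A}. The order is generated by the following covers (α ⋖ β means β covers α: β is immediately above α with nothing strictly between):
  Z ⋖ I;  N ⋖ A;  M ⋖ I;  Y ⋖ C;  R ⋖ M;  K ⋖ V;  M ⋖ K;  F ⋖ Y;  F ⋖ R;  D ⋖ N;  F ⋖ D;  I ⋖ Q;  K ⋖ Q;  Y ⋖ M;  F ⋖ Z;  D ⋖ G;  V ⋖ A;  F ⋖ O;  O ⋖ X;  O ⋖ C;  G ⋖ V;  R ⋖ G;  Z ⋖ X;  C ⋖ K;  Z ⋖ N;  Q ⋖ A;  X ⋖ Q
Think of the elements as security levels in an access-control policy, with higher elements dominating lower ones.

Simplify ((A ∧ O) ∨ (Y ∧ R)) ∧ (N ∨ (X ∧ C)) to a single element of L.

A ∧ O = O
Y ∧ R = F
O ∨ F = O
X ∧ C = O
N ∨ O = A
O ∧ A = O

O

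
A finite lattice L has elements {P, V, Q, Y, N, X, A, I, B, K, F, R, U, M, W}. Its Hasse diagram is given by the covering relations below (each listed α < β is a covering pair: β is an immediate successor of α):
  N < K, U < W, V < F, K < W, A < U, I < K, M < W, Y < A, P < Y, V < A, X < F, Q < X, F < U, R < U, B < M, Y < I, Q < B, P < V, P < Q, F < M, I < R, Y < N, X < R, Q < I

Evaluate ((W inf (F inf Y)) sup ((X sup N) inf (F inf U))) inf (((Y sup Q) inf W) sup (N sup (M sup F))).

F

F ∧ Y = P
W ∧ P = P
X ∨ N = W
F ∧ U = F
W ∧ F = F
P ∨ F = F
Y ∨ Q = I
I ∧ W = I
M ∨ F = M
N ∨ M = W
I ∨ W = W
F ∧ W = F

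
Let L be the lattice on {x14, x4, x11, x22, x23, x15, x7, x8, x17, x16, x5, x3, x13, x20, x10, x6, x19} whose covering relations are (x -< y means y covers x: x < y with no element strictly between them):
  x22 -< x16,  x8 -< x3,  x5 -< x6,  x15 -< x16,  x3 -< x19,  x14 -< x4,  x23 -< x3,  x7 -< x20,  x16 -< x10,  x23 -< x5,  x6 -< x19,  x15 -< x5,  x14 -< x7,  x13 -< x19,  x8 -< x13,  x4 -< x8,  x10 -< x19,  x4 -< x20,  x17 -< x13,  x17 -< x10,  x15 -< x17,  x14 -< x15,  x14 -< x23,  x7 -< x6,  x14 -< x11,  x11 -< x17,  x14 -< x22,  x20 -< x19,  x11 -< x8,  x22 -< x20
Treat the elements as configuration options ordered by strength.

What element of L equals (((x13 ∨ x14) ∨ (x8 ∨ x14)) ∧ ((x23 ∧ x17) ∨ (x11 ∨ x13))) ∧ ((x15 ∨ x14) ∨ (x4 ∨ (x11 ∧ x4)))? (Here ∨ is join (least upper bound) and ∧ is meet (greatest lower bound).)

x13 ∨ x14 = x13
x8 ∨ x14 = x8
x13 ∨ x8 = x13
x23 ∧ x17 = x14
x11 ∨ x13 = x13
x14 ∨ x13 = x13
x13 ∧ x13 = x13
x15 ∨ x14 = x15
x11 ∧ x4 = x14
x4 ∨ x14 = x4
x15 ∨ x4 = x13
x13 ∧ x13 = x13

x13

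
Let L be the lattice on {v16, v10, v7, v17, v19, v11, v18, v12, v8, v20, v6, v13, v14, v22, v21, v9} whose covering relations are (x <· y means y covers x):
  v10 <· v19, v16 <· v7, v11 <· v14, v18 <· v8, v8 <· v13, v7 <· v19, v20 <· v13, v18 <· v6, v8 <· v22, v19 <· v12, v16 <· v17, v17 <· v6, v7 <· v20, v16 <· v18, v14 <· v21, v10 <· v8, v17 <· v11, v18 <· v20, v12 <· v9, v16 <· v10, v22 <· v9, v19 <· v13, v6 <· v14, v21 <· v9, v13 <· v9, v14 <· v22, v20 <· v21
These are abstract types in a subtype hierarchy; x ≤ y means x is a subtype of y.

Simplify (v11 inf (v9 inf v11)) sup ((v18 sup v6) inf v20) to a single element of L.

v14

v9 ∧ v11 = v11
v11 ∧ v11 = v11
v18 ∨ v6 = v6
v6 ∧ v20 = v18
v11 ∨ v18 = v14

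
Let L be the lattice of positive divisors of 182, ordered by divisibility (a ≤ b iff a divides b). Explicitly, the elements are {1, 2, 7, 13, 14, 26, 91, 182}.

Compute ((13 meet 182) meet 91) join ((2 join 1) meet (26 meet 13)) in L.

13

13 ∧ 182 = 13
13 ∧ 91 = 13
2 ∨ 1 = 2
26 ∧ 13 = 13
2 ∧ 13 = 1
13 ∨ 1 = 13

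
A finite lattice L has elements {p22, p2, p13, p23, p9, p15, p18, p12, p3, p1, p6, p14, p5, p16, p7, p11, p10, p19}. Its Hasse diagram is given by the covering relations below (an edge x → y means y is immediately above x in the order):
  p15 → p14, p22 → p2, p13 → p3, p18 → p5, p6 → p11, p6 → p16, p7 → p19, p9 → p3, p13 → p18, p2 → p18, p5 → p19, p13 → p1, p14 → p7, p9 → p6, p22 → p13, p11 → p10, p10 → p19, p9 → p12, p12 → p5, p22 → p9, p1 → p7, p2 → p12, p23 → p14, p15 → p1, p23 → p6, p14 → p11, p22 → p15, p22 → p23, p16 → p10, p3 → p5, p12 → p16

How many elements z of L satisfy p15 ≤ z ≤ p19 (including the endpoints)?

The interval [p15, p19] = {p1, p10, p11, p14, p15, p19, p7}, which has 7 elements.

7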